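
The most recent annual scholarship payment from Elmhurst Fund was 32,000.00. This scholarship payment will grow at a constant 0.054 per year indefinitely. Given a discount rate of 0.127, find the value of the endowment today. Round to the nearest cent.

D₁ = D₀ × (1 + g) = 32,000.00 × 1.054 = 33,728.0000
Growing perpetuity: P = D₁ / (r − g) = 33,728.0000 / (0.127 − 0.054) = 462,027.40

462027.40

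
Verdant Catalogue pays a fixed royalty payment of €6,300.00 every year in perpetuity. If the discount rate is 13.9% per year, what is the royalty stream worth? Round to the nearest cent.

Level perpetuity: PV = C / r = €6,300.00 / 0.139 = €45,323.74

€45323.74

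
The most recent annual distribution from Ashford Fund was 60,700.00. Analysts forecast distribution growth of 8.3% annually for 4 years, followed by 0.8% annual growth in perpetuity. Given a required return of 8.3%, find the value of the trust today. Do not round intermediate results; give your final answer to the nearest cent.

D_1 = 65738.10000
D_2 = 71194.36230
D_3 = 77103.49437
D_4 = 83503.08440
Terminal value at year 4: TV = D_4×(1+g_2)/(r−g_2) = 84171.10908/0.075 = 1122281.45439
P_0 = D_1/(1+r)^1 + D_2/(1+r)^2 + D_3/(1+r)^3 + D_4/(1+r)^4 + TV/(1+r)^4
    = 60700.00000 + 60700.00000 + 60700.00000 + 60700.00000 + 815808.00000 = 1058608.00000

1058608.00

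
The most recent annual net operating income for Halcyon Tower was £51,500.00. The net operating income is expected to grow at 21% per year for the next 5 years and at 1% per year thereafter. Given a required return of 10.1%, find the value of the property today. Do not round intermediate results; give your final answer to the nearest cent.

£1261237.10

D_1 = 62315.00000
D_2 = 75401.15000
D_3 = 91235.39150
D_4 = 110394.82372
D_5 = 133577.73670
Terminal value at year 5: TV = D_5×(1+g_2)/(r−g_2) = 134913.51406/0.091 = 1482566.08859
P_0 = D_1/(1+r)^1 + D_2/(1+r)^2 + D_3/(1+r)^3 + D_4/(1+r)^4 + D_5/(1+r)^5 + TV/(1+r)^5
    = 56598.54678 + 62201.85431 + 68359.89439 + 75127.58602 + 82565.28527 + 916383.93542 = 1261237.10218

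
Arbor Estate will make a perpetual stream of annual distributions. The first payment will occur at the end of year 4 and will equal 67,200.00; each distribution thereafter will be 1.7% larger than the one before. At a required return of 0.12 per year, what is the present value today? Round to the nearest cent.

464384.78

Value at end of year 3: C₁ / (r − g) = 67,200.00 / (0.12 − 0.017) = 652,427.1845
Discount to today: PV = 652,427.1845 / (1 + 0.12)^3 = 652,427.1845 / 1.404928 = 464,384.78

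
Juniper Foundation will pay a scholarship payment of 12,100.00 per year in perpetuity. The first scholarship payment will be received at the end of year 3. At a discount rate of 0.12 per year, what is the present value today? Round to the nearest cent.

80383.72

Value at end of year 2: C / r = 12,100.00 / 0.12 = 100,833.3333
Discount to today: PV = 100,833.3333 / (1 + 0.12)^2 = 100,833.3333 / 1.254400 = 80,383.72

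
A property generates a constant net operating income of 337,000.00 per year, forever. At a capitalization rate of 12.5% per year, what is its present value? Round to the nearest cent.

2696000.00

Level perpetuity: PV = C / r = 337,000.00 / 0.125 = 2,696,000.00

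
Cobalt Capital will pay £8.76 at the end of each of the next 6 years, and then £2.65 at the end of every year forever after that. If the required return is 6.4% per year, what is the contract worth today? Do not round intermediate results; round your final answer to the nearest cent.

PV of 6-year annuity: £8.76 × [1 − (1+0.064)^−6] / 0.064 = 42.53967
Perpetuity value at year 6: £2.65 / 0.064 = 41.40625
PV of perpetuity: 41.40625 / (1+0.064)^6 = 28.53751
Total PV = 42.53967 + 28.53751 = 71.07719

£71.08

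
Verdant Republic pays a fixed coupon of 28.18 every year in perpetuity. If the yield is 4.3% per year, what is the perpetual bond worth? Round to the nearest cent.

Level perpetuity: PV = C / r = 28.18 / 0.043 = 655.35

655.35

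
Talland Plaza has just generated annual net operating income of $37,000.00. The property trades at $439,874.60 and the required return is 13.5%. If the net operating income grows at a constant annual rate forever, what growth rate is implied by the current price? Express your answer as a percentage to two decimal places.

4.69%

P = D₀(1+g)/(r−g) ⇒ P(r−g) = D₀(1+g) ⇒ g(P+D₀) = P·r − D₀
g = (P·r − D₀)/(P + D₀) = ($439,874.60×0.135 − $37,000.00) / ($439,874.60 + $37,000.00) = 0.046937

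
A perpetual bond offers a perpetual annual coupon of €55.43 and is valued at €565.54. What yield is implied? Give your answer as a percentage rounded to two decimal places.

P = C/r ⇒ r = C/P = €55.43/€565.54 = 0.098013

9.80%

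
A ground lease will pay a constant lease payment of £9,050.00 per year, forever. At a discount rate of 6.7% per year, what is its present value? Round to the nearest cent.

Level perpetuity: PV = C / r = £9,050.00 / 0.067 = £135,074.63

£135074.63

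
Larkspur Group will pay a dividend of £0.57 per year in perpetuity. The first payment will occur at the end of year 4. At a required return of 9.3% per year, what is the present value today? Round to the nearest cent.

£4.69

Value at end of year 3: C / r = £0.57 / 0.093 = £6.1290
Discount to today: PV = £6.1290 / (1 + 0.093)^3 = £6.1290 / 1.305751 = £4.69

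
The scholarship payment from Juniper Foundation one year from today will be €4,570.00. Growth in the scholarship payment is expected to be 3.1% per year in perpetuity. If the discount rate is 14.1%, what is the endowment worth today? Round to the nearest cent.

Growing perpetuity: P = D₁ / (r − g) = €4,570.0000 / (0.141 − 0.031) = €41,545.45

€41545.45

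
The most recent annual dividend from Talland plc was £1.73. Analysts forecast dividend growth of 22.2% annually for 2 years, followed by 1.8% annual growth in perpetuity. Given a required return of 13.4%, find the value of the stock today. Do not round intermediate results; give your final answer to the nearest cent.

£21.50

D_1 = 2.11406
D_2 = 2.58338
Terminal value at year 2: TV = D_2×(1+g_2)/(r−g_2) = 2.62988/0.116 = 22.67140
P_0 = D_1/(1+r)^1 + D_2/(1+r)^2 + TV/(1+r)^2
    = 1.86425 + 2.00892 + 17.63000 = 21.50316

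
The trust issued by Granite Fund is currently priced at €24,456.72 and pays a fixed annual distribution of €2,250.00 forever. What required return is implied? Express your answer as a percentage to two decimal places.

P = C/r ⇒ r = C/P = €2,250.00/€24,456.72 = 0.091999

9.20%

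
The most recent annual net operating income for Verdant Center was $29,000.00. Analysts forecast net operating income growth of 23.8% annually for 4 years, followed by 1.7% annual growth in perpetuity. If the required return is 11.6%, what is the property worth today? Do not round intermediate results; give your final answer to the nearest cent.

$602499.92

D_1 = 35902.00000
D_2 = 44446.67600
D_3 = 55024.98489
D_4 = 68120.93129
Terminal value at year 4: TV = D_4×(1+g_2)/(r−g_2) = 69278.98712/0.099 = 699787.74872
P_0 = D_1/(1+r)^1 + D_2/(1+r)^2 + D_3/(1+r)^3 + D_4/(1+r)^4 + TV/(1+r)^4
    = 32170.25090 + 35687.07044 + 39588.34516 + 43916.10333 + 451138.15236 = 602499.92218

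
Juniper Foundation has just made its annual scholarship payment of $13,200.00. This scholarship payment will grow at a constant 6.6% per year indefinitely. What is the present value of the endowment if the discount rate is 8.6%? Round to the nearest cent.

$703560.00

D₁ = D₀ × (1 + g) = $13,200.00 × 1.066 = $14,071.2000
Growing perpetuity: P = D₁ / (r − g) = $14,071.2000 / (0.086 − 0.066) = $703,560.00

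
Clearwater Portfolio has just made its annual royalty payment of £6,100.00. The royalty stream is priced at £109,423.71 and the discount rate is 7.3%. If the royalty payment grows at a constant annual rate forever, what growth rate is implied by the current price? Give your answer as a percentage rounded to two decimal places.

1.63%

P = D₀(1+g)/(r−g) ⇒ P(r−g) = D₀(1+g) ⇒ g(P+D₀) = P·r − D₀
g = (P·r − D₀)/(P + D₀) = (£109,423.71×0.073 − £6,100.00) / (£109,423.71 + £6,100.00) = 0.016342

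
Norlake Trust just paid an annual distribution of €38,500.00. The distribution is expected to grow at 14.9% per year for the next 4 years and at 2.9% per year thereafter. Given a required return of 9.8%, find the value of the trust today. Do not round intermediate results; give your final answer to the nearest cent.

€861222.80

D_1 = 44236.50000
D_2 = 50827.73850
D_3 = 58401.07154
D_4 = 67102.83120
Terminal value at year 4: TV = D_4×(1+g_2)/(r−g_2) = 69048.81330/0.069 = 1000707.43913
P_0 = D_1/(1+r)^1 + D_2/(1+r)^2 + D_3/(1+r)^3 + D_4/(1+r)^4 + TV/(1+r)^4
    = 40288.25137 + 42159.56359 + 44117.79468 + 46166.98187 + 688490.20786 = 861222.79937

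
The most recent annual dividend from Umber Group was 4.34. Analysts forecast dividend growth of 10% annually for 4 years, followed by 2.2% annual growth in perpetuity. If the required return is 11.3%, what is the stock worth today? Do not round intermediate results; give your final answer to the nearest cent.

D_1 = 4.77400
D_2 = 5.25140
D_3 = 5.77654
D_4 = 6.35419
Terminal value at year 4: TV = D_4×(1+g_2)/(r−g_2) = 6.49399/0.091 = 71.36249
P_0 = D_1/(1+r)^1 + D_2/(1+r)^2 + D_3/(1+r)^3 + D_4/(1+r)^4 + TV/(1+r)^4
    = 4.28931 + 4.23921 + 4.18969 + 4.14076 + 46.50389 = 63.36286

63.36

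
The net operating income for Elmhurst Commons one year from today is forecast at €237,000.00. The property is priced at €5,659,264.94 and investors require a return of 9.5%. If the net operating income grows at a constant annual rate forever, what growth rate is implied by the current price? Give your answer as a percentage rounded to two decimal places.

5.31%

P = D₁/(r−g) ⇒ g = r − D₁/P = 0.095 − €237,000.00/€5,659,264.94 = 0.053122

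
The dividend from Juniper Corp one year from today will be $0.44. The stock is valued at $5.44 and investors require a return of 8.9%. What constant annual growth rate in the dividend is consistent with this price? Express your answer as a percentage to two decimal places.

P = D₁/(r−g) ⇒ g = r − D₁/P = 0.089 − $0.44/$5.44 = 0.008118

0.81%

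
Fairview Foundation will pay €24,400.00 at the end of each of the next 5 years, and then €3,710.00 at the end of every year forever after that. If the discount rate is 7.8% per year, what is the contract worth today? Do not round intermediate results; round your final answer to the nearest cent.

PV of 5-year annuity: €24,400.00 × [1 − (1+0.078)^−5] / 0.078 = 97937.82909
Perpetuity value at year 5: €3,710.00 / 0.078 = 47564.10256
PV of perpetuity: 47564.10256 / (1+0.078)^5 = 32672.73593
Total PV = 97937.82909 + 32672.73593 = 130610.56501

€130610.57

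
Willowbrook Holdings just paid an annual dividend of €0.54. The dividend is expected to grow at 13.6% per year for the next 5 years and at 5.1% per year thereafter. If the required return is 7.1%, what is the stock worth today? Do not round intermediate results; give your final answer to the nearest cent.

€41.33

D_1 = 0.61344
D_2 = 0.69687
D_3 = 0.79164
D_4 = 0.89931
D_5 = 1.02161
Terminal value at year 5: TV = D_5×(1+g_2)/(r−g_2) = 1.07371/0.02 = 53.68564
P_0 = D_1/(1+r)^1 + D_2/(1+r)^2 + D_3/(1+r)^3 + D_4/(1+r)^4 + D_5/(1+r)^5 + TV/(1+r)^5
    = 0.57277 + 0.60754 + 0.64441 + 0.68352 + 0.72500 + 38.09875 = 41.33199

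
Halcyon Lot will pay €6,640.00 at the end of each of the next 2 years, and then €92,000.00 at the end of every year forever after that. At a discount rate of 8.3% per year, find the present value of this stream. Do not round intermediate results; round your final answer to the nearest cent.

PV of 2-year annuity: €6,640.00 × [1 − (1+0.083)^−2] / 0.083 = 11792.35205
Perpetuity value at year 2: €92,000.00 / 0.083 = 1108433.73494
PV of perpetuity: 1108433.73494 / (1+0.083)^2 = 945045.72465
Total PV = 11792.35205 + 945045.72465 = 956838.07670

€956838.08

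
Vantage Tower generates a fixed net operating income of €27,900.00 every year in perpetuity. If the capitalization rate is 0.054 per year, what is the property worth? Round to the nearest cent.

€516666.67

Level perpetuity: PV = C / r = €27,900.00 / 0.054 = €516,666.67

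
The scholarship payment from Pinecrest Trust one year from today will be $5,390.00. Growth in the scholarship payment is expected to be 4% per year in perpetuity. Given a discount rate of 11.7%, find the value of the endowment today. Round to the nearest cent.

Growing perpetuity: P = D₁ / (r − g) = $5,390.0000 / (0.117 − 0.04) = $70,000.00

$70000.00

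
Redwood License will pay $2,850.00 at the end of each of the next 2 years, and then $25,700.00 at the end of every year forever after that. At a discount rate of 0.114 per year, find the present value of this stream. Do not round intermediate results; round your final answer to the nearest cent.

PV of 2-year annuity: $2,850.00 × [1 − (1+0.114)^−2] / 0.114 = 4854.89075
Perpetuity value at year 2: $25,700.00 / 0.114 = 225438.59649
PV of perpetuity: 225438.59649 / (1+0.114)^2 = 181659.40623
Total PV = 4854.89075 + 181659.40623 = 186514.29698

$186514.30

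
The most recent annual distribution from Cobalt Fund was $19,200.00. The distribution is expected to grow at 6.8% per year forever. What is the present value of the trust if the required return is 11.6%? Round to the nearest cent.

$427200.00

D₁ = D₀ × (1 + g) = $19,200.00 × 1.068 = $20,505.6000
Growing perpetuity: P = D₁ / (r − g) = $20,505.6000 / (0.116 − 0.068) = $427,200.00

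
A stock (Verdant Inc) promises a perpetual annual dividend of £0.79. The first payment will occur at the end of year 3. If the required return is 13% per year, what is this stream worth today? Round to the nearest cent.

Value at end of year 2: C / r = £0.79 / 0.13 = £6.0769
Discount to today: PV = £6.0769 / (1 + 0.13)^2 = £6.0769 / 1.276900 = £4.76

£4.76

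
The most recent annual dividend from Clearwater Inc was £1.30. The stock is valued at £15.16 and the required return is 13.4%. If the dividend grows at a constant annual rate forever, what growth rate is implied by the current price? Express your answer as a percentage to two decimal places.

4.44%

P = D₀(1+g)/(r−g) ⇒ P(r−g) = D₀(1+g) ⇒ g(P+D₀) = P·r − D₀
g = (P·r − D₀)/(P + D₀) = (£15.16×0.134 − £1.30) / (£15.16 + £1.30) = 0.044437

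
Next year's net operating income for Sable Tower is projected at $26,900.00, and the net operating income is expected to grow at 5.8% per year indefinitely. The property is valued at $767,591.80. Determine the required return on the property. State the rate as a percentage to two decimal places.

9.30%

P = D₁/(r − g) ⇒ r = D₁/P + g = $26,900.0000/$767,591.80 + 0.058 = 0.035045 + 0.058 = 0.093045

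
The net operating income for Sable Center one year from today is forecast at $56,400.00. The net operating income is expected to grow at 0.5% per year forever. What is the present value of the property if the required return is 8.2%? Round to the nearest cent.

$732467.53

Growing perpetuity: P = D₁ / (r − g) = $56,400.0000 / (0.082 − 0.005) = $732,467.53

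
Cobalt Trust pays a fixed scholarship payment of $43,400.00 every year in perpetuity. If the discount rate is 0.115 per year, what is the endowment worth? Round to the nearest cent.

Level perpetuity: PV = C / r = $43,400.00 / 0.115 = $377,391.30

$377391.30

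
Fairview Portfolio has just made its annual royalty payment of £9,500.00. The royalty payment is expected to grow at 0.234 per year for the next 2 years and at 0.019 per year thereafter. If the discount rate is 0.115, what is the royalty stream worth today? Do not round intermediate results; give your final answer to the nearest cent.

D_1 = 11723.00000
D_2 = 14466.18200
Terminal value at year 2: TV = D_2×(1+g_2)/(r−g_2) = 14741.03946/0.096 = 153552.49435
P_0 = D_1/(1+r)^1 + D_2/(1+r)^2 + TV/(1+r)^2
    = 10513.90135 + 11636.01279 + 123511.42742 = 145661.34155

£145661.34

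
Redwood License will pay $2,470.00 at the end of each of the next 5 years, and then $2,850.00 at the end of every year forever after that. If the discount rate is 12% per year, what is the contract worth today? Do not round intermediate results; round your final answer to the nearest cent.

PV of 5-year annuity: $2,470.00 × [1 − (1+0.12)^−5] / 0.12 = 8903.79722
Perpetuity value at year 5: $2,850.00 / 0.12 = 23750.00000
PV of perpetuity: 23750.00000 / (1+0.12)^5 = 13476.38782
Total PV = 8903.79722 + 13476.38782 = 22380.18504

$22380.19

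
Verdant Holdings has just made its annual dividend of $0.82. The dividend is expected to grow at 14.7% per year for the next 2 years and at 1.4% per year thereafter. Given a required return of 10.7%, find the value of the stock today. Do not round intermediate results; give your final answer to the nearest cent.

D_1 = 0.94054
D_2 = 1.07880
Terminal value at year 2: TV = D_2×(1+g_2)/(r−g_2) = 1.09390/0.093 = 11.76239
P_0 = D_1/(1+r)^1 + D_2/(1+r)^2 + TV/(1+r)^2
    = 0.84963 + 0.88033 + 9.59844 = 11.32840

$11.33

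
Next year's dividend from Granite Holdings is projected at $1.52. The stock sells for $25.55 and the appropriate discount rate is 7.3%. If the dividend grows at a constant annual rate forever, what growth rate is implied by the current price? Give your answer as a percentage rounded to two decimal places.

1.35%

P = D₁/(r−g) ⇒ g = r − D₁/P = 0.073 − $1.52/$25.55 = 0.013509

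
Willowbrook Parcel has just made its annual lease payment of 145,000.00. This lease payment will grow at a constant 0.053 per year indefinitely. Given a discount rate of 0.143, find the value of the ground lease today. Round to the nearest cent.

1696500.00

D₁ = D₀ × (1 + g) = 145,000.00 × 1.053 = 152,685.0000
Growing perpetuity: P = D₁ / (r − g) = 152,685.0000 / (0.143 − 0.053) = 1,696,500.00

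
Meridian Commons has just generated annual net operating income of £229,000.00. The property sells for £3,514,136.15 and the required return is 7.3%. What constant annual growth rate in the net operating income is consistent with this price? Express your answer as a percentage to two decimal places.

P = D₀(1+g)/(r−g) ⇒ P(r−g) = D₀(1+g) ⇒ g(P+D₀) = P·r − D₀
g = (P·r − D₀)/(P + D₀) = (£3,514,136.15×0.073 − £229,000.00) / (£3,514,136.15 + £229,000.00) = 0.007355

0.74%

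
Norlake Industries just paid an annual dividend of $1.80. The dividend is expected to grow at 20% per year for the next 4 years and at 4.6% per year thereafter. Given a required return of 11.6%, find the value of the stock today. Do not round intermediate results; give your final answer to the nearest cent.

$44.62

D_1 = 2.16000
D_2 = 2.59200
D_3 = 3.11040
D_4 = 3.73248
Terminal value at year 4: TV = D_4×(1+g_2)/(r−g_2) = 3.90417/0.07 = 55.77392
P_0 = D_1/(1+r)^1 + D_2/(1+r)^2 + D_3/(1+r)^3 + D_4/(1+r)^4 + TV/(1+r)^4
    = 1.93548 + 2.08117 + 2.23781 + 2.40625 + 35.95625 = 44.61696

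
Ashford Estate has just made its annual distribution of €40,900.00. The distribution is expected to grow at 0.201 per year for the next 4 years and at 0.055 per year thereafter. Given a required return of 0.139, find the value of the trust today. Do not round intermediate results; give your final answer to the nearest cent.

€822108.45

D_1 = 49120.90000
D_2 = 58994.20090
D_3 = 70852.03528
D_4 = 85093.29437
Terminal value at year 4: TV = D_4×(1+g_2)/(r−g_2) = 89773.42556/0.084 = 1068731.25670
P_0 = D_1/(1+r)^1 + D_2/(1+r)^2 + D_3/(1+r)^3 + D_4/(1+r)^4 + TV/(1+r)^4
    = 43126.33889 + 45473.86568 + 47949.17707 + 50559.22885 + 634999.83855 = 822108.44905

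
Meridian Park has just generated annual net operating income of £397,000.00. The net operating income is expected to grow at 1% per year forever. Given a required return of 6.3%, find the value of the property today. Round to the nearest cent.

£7565471.70

D₁ = D₀ × (1 + g) = £397,000.00 × 1.01 = £400,970.0000
Growing perpetuity: P = D₁ / (r − g) = £400,970.0000 / (0.063 − 0.01) = £7,565,471.70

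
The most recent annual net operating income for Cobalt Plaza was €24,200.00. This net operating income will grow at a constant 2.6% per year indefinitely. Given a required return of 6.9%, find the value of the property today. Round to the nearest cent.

D₁ = D₀ × (1 + g) = €24,200.00 × 1.026 = €24,829.2000
Growing perpetuity: P = D₁ / (r − g) = €24,829.2000 / (0.069 − 0.026) = €577,423.26

€577423.26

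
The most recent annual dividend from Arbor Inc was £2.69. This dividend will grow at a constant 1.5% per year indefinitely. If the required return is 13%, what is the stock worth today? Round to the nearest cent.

D₁ = D₀ × (1 + g) = £2.69 × 1.015 = £2.7304
Growing perpetuity: P = D₁ / (r − g) = £2.7304 / (0.13 − 0.015) = £23.74

£23.74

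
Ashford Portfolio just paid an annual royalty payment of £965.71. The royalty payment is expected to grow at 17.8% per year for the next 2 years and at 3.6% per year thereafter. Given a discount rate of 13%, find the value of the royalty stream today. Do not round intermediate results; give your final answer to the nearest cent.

£13623.00

D_1 = 1137.60638
D_2 = 1340.10032
Terminal value at year 2: TV = D_2×(1+g_2)/(r−g_2) = 1388.34393/0.094 = 14769.61624
P_0 = D_1/(1+r)^1 + D_2/(1+r)^2 + TV/(1+r)^2
    = 1006.73131 + 1049.49512 + 11566.77598 = 13623.00240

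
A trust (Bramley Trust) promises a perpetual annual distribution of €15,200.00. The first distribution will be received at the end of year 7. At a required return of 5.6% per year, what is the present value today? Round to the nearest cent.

€195736.61

Value at end of year 6: C / r = €15,200.00 / 0.056 = €271,428.5714
Discount to today: PV = €271,428.5714 / (1 + 0.056)^6 = €271,428.5714 / 1.386703 = €195,736.61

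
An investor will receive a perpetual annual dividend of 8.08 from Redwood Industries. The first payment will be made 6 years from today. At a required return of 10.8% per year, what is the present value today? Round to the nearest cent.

44.80

Value at end of year 5: C / r = 8.08 / 0.108 = 74.8148
Discount to today: PV = 74.8148 / (1 + 0.108)^5 = 74.8148 / 1.669932 = 44.80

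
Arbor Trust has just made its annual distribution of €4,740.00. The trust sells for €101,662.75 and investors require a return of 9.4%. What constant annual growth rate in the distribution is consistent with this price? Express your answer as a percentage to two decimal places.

P = D₀(1+g)/(r−g) ⇒ P(r−g) = D₀(1+g) ⇒ g(P+D₀) = P·r − D₀
g = (P·r − D₀)/(P + D₀) = (€101,662.75×0.094 − €4,740.00) / (€101,662.75 + €4,740.00) = 0.045265

4.53%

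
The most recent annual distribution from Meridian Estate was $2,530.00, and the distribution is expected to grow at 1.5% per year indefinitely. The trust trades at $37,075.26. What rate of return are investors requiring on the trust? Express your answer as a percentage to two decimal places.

8.43%

D₁ = $2,530.00 × 1.015 = $2,567.9500
P = D₁/(r − g) ⇒ r = D₁/P + g = $2,567.9500/$37,075.26 + 0.015 = 0.069263 + 0.015 = 0.084263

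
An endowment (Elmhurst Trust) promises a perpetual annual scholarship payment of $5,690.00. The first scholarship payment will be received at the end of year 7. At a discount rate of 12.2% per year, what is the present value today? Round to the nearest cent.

$23377.35

Value at end of year 6: C / r = $5,690.00 / 0.122 = $46,639.3443
Discount to today: PV = $46,639.3443 / (1 + 0.122)^6 = $46,639.3443 / 1.995065 = $23,377.35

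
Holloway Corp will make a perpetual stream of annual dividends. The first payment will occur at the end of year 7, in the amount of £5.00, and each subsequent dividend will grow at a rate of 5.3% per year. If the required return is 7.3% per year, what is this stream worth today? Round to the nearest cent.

Value at end of year 6: C₁ / (r − g) = £5.00 / (0.073 − 0.053) = £250.0000
Discount to today: PV = £250.0000 / (1 + 0.073)^6 = £250.0000 / 1.526154 = £163.81

£163.81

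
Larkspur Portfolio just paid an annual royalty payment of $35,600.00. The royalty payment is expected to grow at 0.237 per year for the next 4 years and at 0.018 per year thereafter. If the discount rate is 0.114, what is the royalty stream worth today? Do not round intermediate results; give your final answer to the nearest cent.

D_1 = 44037.20000
D_2 = 54474.01640
D_3 = 67384.35829
D_4 = 83354.45120
Terminal value at year 4: TV = D_4×(1+g_2)/(r−g_2) = 84854.83132/0.096 = 883904.49294
P_0 = D_1/(1+r)^1 + D_2/(1+r)^2 + D_3/(1+r)^3 + D_4/(1+r)^4 + TV/(1+r)^4
    = 39530.70018 + 43895.40047 + 48742.02009 + 54123.76917 + 573937.46886 = 760229.35877

$760229.36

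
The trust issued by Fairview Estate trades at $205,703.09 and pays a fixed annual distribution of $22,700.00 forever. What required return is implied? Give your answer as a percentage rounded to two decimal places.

11.04%

P = C/r ⇒ r = C/P = $22,700.00/$205,703.09 = 0.110353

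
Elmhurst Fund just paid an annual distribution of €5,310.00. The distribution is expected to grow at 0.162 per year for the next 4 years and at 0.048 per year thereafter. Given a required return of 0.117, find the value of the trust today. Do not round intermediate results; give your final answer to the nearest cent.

D_1 = 6170.22000
D_2 = 7169.79564
D_3 = 8331.30253
D_4 = 9680.97354
Terminal value at year 4: TV = D_4×(1+g_2)/(r−g_2) = 10145.66027/0.069 = 147038.55470
P_0 = D_1/(1+r)^1 + D_2/(1+r)^2 + D_3/(1+r)^3 + D_4/(1+r)^4 + TV/(1+r)^4
    = 5523.92122 + 5746.46057 + 5977.96525 + 6218.79643 + 94453.60380 = 117920.74727

€117920.75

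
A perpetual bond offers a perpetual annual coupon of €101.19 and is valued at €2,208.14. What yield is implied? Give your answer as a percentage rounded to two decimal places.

P = C/r ⇒ r = C/P = €101.19/€2,208.14 = 0.045826

4.58%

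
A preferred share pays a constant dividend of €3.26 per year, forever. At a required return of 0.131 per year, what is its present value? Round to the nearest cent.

€24.89

Level perpetuity: PV = C / r = €3.26 / 0.131 = €24.89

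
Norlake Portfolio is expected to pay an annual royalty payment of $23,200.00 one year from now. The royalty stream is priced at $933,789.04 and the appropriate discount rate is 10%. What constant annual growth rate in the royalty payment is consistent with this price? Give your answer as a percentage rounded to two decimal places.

7.52%

P = D₁/(r−g) ⇒ g = r − D₁/P = 0.1 − $23,200.00/$933,789.04 = 0.075155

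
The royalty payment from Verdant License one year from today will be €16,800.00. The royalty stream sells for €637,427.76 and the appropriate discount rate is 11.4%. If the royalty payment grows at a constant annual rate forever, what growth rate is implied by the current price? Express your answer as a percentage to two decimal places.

P = D₁/(r−g) ⇒ g = r − D₁/P = 0.114 − €16,800.00/€637,427.76 = 0.087644

8.76%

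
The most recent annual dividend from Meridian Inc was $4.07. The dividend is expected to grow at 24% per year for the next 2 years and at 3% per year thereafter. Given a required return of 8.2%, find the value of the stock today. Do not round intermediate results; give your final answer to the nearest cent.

D_1 = 5.04680
D_2 = 6.25803
Terminal value at year 2: TV = D_2×(1+g_2)/(r−g_2) = 6.44577/0.052 = 123.95717
P_0 = D_1/(1+r)^1 + D_2/(1+r)^2 + TV/(1+r)^2
    = 4.66433 + 5.34544 + 105.88078 = 115.89054

$115.89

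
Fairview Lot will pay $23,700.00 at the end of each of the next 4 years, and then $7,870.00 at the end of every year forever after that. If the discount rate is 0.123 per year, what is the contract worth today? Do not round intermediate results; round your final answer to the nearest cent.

$111762.76

PV of 4-year annuity: $23,700.00 × [1 − (1+0.123)^−4] / 0.123 = 71532.70616
Perpetuity value at year 4: $7,870.00 / 0.123 = 63983.73984
PV of perpetuity: 63983.73984 / (1+0.123)^4 = 40230.05218
Total PV = 71532.70616 + 40230.05218 = 111762.75834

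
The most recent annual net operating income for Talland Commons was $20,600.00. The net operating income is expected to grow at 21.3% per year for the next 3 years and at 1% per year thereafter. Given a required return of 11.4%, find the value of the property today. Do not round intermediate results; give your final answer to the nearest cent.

D_1 = 24987.80000
D_2 = 30310.20140
D_3 = 36766.27430
Terminal value at year 3: TV = D_3×(1+g_2)/(r−g_2) = 37133.93704/0.104 = 357057.08693
P_0 = D_1/(1+r)^1 + D_2/(1+r)^2 + D_3/(1+r)^3 + TV/(1+r)^3
    = 22430.70018 + 24424.09274 + 26594.63600 + 258274.83035 = 331724.25927

$331724.26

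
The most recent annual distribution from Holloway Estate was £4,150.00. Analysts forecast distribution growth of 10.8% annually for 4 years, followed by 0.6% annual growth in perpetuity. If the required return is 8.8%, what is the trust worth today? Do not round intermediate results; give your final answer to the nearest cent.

£72138.56

D_1 = 4598.20000
D_2 = 5094.80560
D_3 = 5645.04460
D_4 = 6254.70942
Terminal value at year 4: TV = D_4×(1+g_2)/(r−g_2) = 6292.23768/0.082 = 76734.60584
P_0 = D_1/(1+r)^1 + D_2/(1+r)^2 + D_3/(1+r)^3 + D_4/(1+r)^4 + TV/(1+r)^4
    = 4226.28676 + 4303.97586 + 4383.09306 + 4463.66463 + 54761.54408 = 72138.56439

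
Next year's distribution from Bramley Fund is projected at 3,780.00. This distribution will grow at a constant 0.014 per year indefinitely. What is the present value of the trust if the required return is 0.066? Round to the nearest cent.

72692.31

Growing perpetuity: P = D₁ / (r − g) = 3,780.0000 / (0.066 − 0.014) = 72,692.31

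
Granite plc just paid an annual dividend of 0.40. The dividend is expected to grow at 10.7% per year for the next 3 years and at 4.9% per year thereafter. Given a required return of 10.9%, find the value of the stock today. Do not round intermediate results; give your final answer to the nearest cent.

D_1 = 0.44280
D_2 = 0.49018
D_3 = 0.54263
Terminal value at year 3: TV = D_3×(1+g_2)/(r−g_2) = 0.56922/0.06 = 9.48696
P_0 = D_1/(1+r)^1 + D_2/(1+r)^2 + D_3/(1+r)^3 + TV/(1+r)^3
    = 0.39928 + 0.39856 + 0.39784 + 6.95557 = 8.15124

8.15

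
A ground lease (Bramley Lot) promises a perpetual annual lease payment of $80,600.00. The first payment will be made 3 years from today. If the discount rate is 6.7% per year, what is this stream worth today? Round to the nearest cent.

$1056650.59

Value at end of year 2: C / r = $80,600.00 / 0.067 = $1,202,985.0746
Discount to today: PV = $1,202,985.0746 / (1 + 0.067)^2 = $1,202,985.0746 / 1.138489 = $1,056,650.59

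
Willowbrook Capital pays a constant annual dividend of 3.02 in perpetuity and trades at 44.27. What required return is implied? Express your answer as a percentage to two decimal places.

P = C/r ⇒ r = C/P = 3.02/44.27 = 0.068218

6.82%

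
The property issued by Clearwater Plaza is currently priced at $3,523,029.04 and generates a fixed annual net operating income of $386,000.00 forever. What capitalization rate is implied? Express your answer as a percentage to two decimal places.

P = C/r ⇒ r = C/P = $386,000.00/$3,523,029.04 = 0.109565

10.96%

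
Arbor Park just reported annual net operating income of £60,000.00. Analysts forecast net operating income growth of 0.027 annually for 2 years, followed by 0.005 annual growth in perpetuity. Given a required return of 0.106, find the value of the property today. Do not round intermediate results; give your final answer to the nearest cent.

£622234.79

D_1 = 61620.00000
D_2 = 63283.74000
Terminal value at year 2: TV = D_2×(1+g_2)/(r−g_2) = 63600.15870/0.101 = 629704.54158
P_0 = D_1/(1+r)^1 + D_2/(1+r)^2 + TV/(1+r)^2
    = 55714.28571 + 51734.69388 + 514785.81532 = 622234.79491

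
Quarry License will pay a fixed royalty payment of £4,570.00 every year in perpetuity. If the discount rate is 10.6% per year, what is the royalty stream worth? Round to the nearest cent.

£43113.21

Level perpetuity: PV = C / r = £4,570.00 / 0.106 = £43,113.21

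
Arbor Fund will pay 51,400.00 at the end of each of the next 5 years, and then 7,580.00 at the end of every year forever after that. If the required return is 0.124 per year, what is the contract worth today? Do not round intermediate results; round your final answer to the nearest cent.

217537.49

PV of 5-year annuity: 51,400.00 × [1 − (1+0.124)^−5] / 0.124 = 183464.05161
Perpetuity value at year 5: 7,580.00 / 0.124 = 61129.03226
PV of perpetuity: 61129.03226 / (1+0.124)^5 = 34073.43865
Total PV = 183464.05161 + 34073.43865 = 217537.49027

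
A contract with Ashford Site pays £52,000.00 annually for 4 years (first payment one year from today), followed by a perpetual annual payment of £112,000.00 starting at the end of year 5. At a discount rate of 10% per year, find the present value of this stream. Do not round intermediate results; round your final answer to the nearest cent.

PV of 4-year annuity: £52,000.00 × [1 − (1+0.1)^−4] / 0.1 = 164833.00321
Perpetuity value at year 4: £112,000.00 / 0.1 = 1120000.00000
PV of perpetuity: 1120000.00000 / (1+0.1)^4 = 764975.07001
Total PV = 164833.00321 + 764975.07001 = 929808.07322

£929808.07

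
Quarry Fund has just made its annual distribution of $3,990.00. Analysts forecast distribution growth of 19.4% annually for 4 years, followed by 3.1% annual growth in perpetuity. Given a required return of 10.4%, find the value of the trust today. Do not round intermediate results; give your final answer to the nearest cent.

D_1 = 4764.06000
D_2 = 5688.28764
D_3 = 6791.81544
D_4 = 8109.42764
Terminal value at year 4: TV = D_4×(1+g_2)/(r−g_2) = 8360.81989/0.073 = 114531.77938
P_0 = D_1/(1+r)^1 + D_2/(1+r)^2 + D_3/(1+r)^3 + D_4/(1+r)^4 + TV/(1+r)^4
    = 4315.27174 + 4667.06020 + 5047.52706 + 5459.01024 + 77099.17208 = 96588.04132

$96588.04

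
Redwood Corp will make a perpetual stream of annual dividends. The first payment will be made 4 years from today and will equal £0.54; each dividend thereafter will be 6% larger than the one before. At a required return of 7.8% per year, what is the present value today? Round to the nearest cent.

Value at end of year 3: C₁ / (r − g) = £0.54 / (0.078 − 0.06) = £30.0000
Discount to today: PV = £30.0000 / (1 + 0.078)^3 = £30.0000 / 1.252727 = £23.95

£23.95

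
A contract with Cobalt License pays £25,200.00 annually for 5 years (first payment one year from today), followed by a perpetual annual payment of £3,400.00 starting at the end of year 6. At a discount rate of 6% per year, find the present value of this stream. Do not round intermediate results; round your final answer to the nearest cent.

£148496.20

PV of 5-year annuity: £25,200.00 × [1 − (1+0.06)^−5] / 0.06 = 106151.56740
Perpetuity value at year 5: £3,400.00 / 0.06 = 56666.66667
PV of perpetuity: 56666.66667 / (1+0.06)^5 = 42344.62980
Total PV = 106151.56740 + 42344.62980 = 148496.19719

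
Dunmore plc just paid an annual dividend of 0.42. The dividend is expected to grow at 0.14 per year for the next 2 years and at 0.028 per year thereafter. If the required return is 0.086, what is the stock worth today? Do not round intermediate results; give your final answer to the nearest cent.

D_1 = 0.47880
D_2 = 0.54583
Terminal value at year 2: TV = D_2×(1+g_2)/(r−g_2) = 0.56112/0.058 = 9.67440
P_0 = D_1/(1+r)^1 + D_2/(1+r)^2 + TV/(1+r)^2
    = 0.44088 + 0.46281 + 8.20284 = 9.10653

9.11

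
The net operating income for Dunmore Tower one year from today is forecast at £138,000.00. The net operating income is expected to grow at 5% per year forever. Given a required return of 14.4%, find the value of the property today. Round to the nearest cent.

£1468085.11

Growing perpetuity: P = D₁ / (r − g) = £138,000.0000 / (0.144 − 0.05) = £1,468,085.11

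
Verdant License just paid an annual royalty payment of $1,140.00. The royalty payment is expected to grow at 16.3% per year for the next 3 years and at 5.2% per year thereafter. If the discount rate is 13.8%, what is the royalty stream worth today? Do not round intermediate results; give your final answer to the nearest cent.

D_1 = 1325.82000
D_2 = 1541.92866
D_3 = 1793.26303
Terminal value at year 3: TV = D_3×(1+g_2)/(r−g_2) = 1886.51271/0.086 = 21936.19429
P_0 = D_1/(1+r)^1 + D_2/(1+r)^2 + D_3/(1+r)^3 + TV/(1+r)^3
    = 1165.04394 + 1190.63805 + 1216.79442 + 14884.50848 = 18456.98489

$18456.98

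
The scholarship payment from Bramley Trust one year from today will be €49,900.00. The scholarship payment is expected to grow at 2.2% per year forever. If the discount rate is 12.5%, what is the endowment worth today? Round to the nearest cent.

€484466.02

Growing perpetuity: P = D₁ / (r − g) = €49,900.0000 / (0.125 − 0.022) = €484,466.02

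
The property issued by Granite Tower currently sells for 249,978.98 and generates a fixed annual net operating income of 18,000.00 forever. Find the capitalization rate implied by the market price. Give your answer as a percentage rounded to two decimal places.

P = C/r ⇒ r = C/P = 18,000.00/249,978.98 = 0.072006

7.20%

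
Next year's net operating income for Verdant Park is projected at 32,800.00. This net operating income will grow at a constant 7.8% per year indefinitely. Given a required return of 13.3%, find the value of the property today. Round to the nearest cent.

596363.64

Growing perpetuity: P = D₁ / (r − g) = 32,800.0000 / (0.133 − 0.078) = 596,363.64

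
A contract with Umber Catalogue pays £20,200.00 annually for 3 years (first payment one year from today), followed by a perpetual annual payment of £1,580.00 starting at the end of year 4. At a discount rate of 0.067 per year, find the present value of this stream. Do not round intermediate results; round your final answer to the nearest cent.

PV of 3-year annuity: £20,200.00 × [1 − (1+0.067)^−3] / 0.067 = 53303.09198
Perpetuity value at year 3: £1,580.00 / 0.067 = 23582.08955
PV of perpetuity: 23582.08955 / (1+0.067)^3 = 19412.83780
Total PV = 53303.09198 + 19412.83780 = 72715.92978

£72715.93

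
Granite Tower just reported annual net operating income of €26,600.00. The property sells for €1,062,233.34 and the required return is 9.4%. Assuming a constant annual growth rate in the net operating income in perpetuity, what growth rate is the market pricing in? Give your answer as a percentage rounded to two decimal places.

6.73%

P = D₀(1+g)/(r−g) ⇒ P(r−g) = D₀(1+g) ⇒ g(P+D₀) = P·r − D₀
g = (P·r − D₀)/(P + D₀) = (€1,062,233.34×0.094 − €26,600.00) / (€1,062,233.34 + €26,600.00) = 0.067274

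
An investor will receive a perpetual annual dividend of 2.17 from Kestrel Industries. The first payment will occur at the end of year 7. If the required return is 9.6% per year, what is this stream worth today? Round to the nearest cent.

Value at end of year 6: C / r = 2.17 / 0.096 = 22.6042
Discount to today: PV = 22.6042 / (1 + 0.096)^6 = 22.6042 / 1.733258 = 13.04

13.04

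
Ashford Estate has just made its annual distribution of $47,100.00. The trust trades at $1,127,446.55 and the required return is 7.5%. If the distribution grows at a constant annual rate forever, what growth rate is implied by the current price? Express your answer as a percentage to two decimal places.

3.19%

P = D₀(1+g)/(r−g) ⇒ P(r−g) = D₀(1+g) ⇒ g(P+D₀) = P·r − D₀
g = (P·r − D₀)/(P + D₀) = ($1,127,446.55×0.075 − $47,100.00) / ($1,127,446.55 + $47,100.00) = 0.031892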